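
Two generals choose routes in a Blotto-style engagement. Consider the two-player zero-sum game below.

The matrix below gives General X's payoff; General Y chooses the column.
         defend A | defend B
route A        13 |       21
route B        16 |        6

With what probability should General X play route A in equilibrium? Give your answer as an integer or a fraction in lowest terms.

5/9

Row minima are 13 and 6, so General X's maximin is 13; column maxima are 16 and 21, so General Y's minimax is 16. These differ, so the equilibrium is in mixed strategies.
Let General X play route A with probability p. General Y is indifferent when 13p + 16(1−p) = 21p + 6(1−p), giving p = 5/9.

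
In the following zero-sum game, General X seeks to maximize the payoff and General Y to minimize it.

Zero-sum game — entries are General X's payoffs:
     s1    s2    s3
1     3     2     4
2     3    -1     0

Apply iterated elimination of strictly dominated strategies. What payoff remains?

2

Column s3 is strictly dominated by s2 for General Y (2<4, -1<0); eliminate s3.
Column s1 is strictly dominated by s2 for General Y (2<3, -1<3); eliminate s1.
Row 2 is strictly dominated by row 1 (2>-1); eliminate 2.
Only (1, s2) remains, with payoff 2.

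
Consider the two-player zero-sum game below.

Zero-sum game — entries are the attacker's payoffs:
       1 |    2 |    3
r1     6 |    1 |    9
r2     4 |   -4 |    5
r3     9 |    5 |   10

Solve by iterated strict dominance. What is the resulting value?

Row r2 is strictly dominated by row r1 (6>4, 1>-4, 9>5); eliminate r2.
Column 1 is strictly dominated by 2 for the defender (1<6, 5<9); eliminate 1.
Column 3 is strictly dominated by 2 for the defender (1<9, 5<10); eliminate 3.
Row r1 is strictly dominated by row r3 (5>1); eliminate r1.
Only (r3, 2) remains, with payoff 5.

5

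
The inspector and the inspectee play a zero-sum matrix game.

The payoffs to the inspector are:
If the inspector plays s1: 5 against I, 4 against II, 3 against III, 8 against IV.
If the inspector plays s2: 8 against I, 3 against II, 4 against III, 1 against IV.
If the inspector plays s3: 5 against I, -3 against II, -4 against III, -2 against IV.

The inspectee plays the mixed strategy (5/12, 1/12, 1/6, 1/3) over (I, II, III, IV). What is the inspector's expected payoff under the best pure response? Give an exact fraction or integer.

67/12

s1: (5)·(5/12) + (4)·(1/12) + (3)·(1/6) + (8)·(1/3) = 67/12.
s2: (8)·(5/12) + (3)·(1/12) + (4)·(1/6) + (1)·(1/3) = 55/12.
s3: (5)·(5/12) + (-3)·(1/12) + (-4)·(1/6) + (-2)·(1/3) = 1/2.
The best pure response is s1 with expected payoff 67/12.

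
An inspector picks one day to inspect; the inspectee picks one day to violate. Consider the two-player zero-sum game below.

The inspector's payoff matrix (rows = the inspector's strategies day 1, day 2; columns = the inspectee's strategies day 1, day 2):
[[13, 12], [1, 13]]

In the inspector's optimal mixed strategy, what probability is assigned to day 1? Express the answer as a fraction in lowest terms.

Row minima are 12 and 1, so the inspector's maximin is 12; column maxima are 13 and 13, so the inspectee's minimax is 13. These differ, so the equilibrium is in mixed strategies.
Let the inspector play day 1 with probability p. The inspectee is indifferent when 13p + (1−p) = 12p + 13(1−p), giving p = 12/13.

12/13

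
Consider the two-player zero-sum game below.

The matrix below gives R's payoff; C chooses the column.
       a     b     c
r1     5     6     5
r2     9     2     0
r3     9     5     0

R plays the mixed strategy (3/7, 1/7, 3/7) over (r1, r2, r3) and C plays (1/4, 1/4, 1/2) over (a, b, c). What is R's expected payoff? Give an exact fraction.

Against (1/4, 1/4, 1/2), each row's expected payoff is r1: 21/4; r2: 11/4; r3: 7/2.
Taking the (3/7, 1/7, 3/7)-weighted average: (3/7)·(21/4) + (1/7)·(11/4) + (3/7)·(7/2) = 29/7.

29/7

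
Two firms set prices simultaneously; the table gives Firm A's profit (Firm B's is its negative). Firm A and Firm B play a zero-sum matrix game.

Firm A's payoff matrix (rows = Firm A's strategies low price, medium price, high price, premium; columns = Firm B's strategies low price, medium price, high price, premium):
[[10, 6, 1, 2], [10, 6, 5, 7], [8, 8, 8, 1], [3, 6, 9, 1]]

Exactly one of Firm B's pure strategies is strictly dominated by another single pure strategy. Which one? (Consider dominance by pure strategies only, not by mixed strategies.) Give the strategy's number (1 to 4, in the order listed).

1

Firm B prefers columns that give Firm A less. Compare low price with premium: 2 < 10, 7 < 10, 1 < 8, 1 < 3.
So premium strictly dominates low price for Firm B; low price is strictly dominated.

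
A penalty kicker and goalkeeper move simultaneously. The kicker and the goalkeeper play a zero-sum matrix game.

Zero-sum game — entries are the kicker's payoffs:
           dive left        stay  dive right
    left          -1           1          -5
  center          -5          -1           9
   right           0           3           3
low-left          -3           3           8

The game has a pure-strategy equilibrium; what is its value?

Row minima: -5, -5, 0, -3 → the kicker's maximin is 0.
Column maxima: 0, 3, 9 → the goalkeeper's minimax is 0.
They coincide at (right, dive left), so the value is 0.

0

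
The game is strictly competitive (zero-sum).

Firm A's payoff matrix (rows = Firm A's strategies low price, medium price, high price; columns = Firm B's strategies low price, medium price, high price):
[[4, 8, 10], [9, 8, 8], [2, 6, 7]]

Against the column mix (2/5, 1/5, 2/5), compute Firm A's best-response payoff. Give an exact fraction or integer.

42/5

low price: (4)·(2/5) + (8)·(1/5) + (10)·(2/5) = 36/5.
medium price: (9)·(2/5) + (8)·(1/5) + (8)·(2/5) = 42/5.
high price: (2)·(2/5) + (6)·(1/5) + (7)·(2/5) = 24/5.
The best pure response is medium price with expected payoff 42/5.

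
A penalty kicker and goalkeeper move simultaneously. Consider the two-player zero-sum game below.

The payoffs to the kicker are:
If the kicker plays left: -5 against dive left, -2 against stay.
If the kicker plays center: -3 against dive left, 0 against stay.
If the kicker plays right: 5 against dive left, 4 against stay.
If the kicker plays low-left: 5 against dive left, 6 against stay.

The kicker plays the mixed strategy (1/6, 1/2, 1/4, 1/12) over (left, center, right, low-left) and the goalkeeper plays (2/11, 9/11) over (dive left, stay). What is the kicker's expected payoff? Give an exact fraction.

5/6

Against (2/11, 9/11), each row's expected payoff is left: -28/11; center: -6/11; right: 46/11; low-left: 64/11.
Taking the (1/6, 1/2, 1/4, 1/12)-weighted average: (1/6)·(-28/11) + (1/2)·(-6/11) + (1/4)·(46/11) + (1/12)·(64/11) = 5/6.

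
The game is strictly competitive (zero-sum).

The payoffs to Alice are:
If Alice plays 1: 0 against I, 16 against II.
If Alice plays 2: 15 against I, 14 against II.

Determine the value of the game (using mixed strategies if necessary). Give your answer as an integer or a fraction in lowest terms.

Row minima are 0 and 14, so Alice's maximin is 14; column maxima are 15 and 16, so Bob's minimax is 15. These differ, so the equilibrium is in mixed strategies.
Let Alice play 1 with probability p. Bob is indifferent when 15(1−p) = 16p + 14(1−p), giving p = 1/17.
Let Bob play I with probability q. Alice is indifferent when 16(1−q) = 15q + 14(1−q), giving q = 2/17.
The value is 0·(2/17) + (16)·(15/17) = 240/17.

240/17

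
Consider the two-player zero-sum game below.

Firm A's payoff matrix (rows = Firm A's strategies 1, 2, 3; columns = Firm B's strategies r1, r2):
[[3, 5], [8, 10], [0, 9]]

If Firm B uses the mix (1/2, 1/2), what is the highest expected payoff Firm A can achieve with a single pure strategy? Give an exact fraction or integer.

1: (3)·(1/2) + (5)·(1/2) = 4.
2: (8)·(1/2) + (10)·(1/2) = 9.
3: (0)·(1/2) + (9)·(1/2) = 9/2.
The best pure response is 2 with expected payoff 9.

9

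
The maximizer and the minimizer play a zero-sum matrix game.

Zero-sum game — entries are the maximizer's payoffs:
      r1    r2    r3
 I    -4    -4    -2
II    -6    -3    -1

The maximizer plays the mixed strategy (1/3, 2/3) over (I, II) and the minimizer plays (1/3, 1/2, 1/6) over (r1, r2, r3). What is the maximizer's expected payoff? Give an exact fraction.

-11/3

Against (1/3, 1/2, 1/6), each row's expected payoff is I: -11/3; II: -11/3.
Taking the (1/3, 2/3)-weighted average: (1/3)·(-11/3) + (2/3)·(-11/3) = -11/3.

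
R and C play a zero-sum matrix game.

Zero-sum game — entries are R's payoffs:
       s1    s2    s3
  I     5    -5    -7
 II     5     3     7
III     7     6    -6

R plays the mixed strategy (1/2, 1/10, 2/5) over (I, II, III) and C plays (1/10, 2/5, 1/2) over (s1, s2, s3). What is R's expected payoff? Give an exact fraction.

Against (1/10, 2/5, 1/2), each row's expected payoff is I: -5; II: 26/5; III: 1/10.
Taking the (1/2, 1/10, 2/5)-weighted average: (1/2)·(-5) + (1/10)·(26/5) + (2/5)·(1/10) = -97/50.

-97/50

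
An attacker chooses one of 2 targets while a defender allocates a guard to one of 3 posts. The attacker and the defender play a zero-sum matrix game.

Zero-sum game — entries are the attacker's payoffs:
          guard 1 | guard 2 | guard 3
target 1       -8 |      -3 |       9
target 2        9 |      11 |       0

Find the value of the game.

Column guard 2 is strictly dominated by guard 1 for the defender (it gives the attacker more in every row).
The remaining 2×2 game on (target 1, target 2) × (guard 1, guard 3) has no saddle point. Let the attacker play target 1 with probability p; indifference gives −8p + 9(1−p) = 9p, so p = 9/26.
Similarly the defender's optimal q on guard 1 is 9/26, and the value is -8·(9/26) + (9)·(17/26) = 81/26.

81/26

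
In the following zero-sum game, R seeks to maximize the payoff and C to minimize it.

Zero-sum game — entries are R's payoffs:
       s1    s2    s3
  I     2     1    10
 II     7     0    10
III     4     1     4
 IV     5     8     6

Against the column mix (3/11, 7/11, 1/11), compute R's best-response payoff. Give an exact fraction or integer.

I: (2)·(3/11) + (1)·(7/11) + (10)·(1/11) = 23/11.
II: (7)·(3/11) + (0)·(7/11) + (10)·(1/11) = 31/11.
III: (4)·(3/11) + (1)·(7/11) + (4)·(1/11) = 23/11.
IV: (5)·(3/11) + (8)·(7/11) + (6)·(1/11) = 7.
The best pure response is IV with expected payoff 7.

7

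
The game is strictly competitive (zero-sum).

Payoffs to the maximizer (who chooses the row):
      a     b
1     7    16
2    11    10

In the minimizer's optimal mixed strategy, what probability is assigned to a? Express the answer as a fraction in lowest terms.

3/5

Row minima are 7 and 10, so the maximizer's maximin is 10; column maxima are 11 and 16, so the minimizer's minimax is 11. These differ, so the equilibrium is in mixed strategies.
Let the minimizer play a with probability q. The maximizer is indifferent when 7q + 16(1−q) = 11q + 10(1−q), giving q = 3/5.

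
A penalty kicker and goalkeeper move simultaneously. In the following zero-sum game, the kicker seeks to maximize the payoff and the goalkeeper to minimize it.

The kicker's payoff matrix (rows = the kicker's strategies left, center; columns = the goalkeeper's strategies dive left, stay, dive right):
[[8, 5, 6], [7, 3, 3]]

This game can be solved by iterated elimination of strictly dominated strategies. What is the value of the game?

5

Row center is strictly dominated by row left (8>7, 5>3, 6>3); eliminate center.
Column dive left is strictly dominated by stay for the goalkeeper (5<8); eliminate dive left.
Column dive right is strictly dominated by stay for the goalkeeper (5<6); eliminate dive right.
Only (left, stay) remains, with payoff 5.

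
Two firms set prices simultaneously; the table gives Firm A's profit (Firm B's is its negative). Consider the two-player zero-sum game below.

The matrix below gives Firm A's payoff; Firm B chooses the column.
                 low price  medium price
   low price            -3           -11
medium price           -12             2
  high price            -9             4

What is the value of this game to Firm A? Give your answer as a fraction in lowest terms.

-37/7

Row medium price is strictly dominated by row high price, so Firm A never plays it.
The remaining 2×2 game on (low price, high price) × (low price, medium price) has no saddle point. Let Firm A play low price with probability p; indifference gives −3p − 9(1−p) = −11p + 4(1−p), so p = 13/21.
Similarly Firm B's optimal q on low price is 5/7, and the value is -3·(5/7) + (-11)·(2/7) = -37/7.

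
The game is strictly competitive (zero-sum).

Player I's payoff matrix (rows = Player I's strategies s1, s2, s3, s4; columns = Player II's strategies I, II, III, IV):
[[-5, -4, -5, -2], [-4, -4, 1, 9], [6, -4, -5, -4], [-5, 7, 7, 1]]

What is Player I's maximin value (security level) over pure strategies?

-4

The worst-case payoff for each row is s1: -5, s2: -4, s3: -5, s4: -5.
The best of these is -4.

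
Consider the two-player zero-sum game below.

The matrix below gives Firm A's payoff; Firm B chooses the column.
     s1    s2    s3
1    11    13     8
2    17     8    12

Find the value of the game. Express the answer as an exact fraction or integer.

92/9

Column s1 is strictly dominated by s3 for Firm B (it gives Firm A more in every row).
The remaining 2×2 game on (1, 2) × (s2, s3) has no saddle point. Let Firm A play 1 with probability p; indifference gives 13p + 8(1−p) = 8p + 12(1−p), so p = 4/9.
Similarly Firm B's optimal q on s2 is 4/9, and the value is 13·(4/9) + (8)·(5/9) = 92/9.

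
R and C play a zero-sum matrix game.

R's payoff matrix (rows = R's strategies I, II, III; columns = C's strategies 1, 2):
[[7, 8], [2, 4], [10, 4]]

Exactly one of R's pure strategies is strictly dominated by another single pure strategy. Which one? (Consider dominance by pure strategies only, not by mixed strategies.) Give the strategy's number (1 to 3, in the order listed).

2

Compare II with I: 7 > 2, 8 > 4.
So I strictly dominates II for R; II is strictly dominated.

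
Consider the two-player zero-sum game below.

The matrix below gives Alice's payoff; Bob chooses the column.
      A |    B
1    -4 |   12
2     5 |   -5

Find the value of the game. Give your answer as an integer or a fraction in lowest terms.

Row minima are -4 and -5, so Alice's maximin is -4; column maxima are 5 and 12, so Bob's minimax is 5. These differ, so the equilibrium is in mixed strategies.
Let Alice play 1 with probability p. Bob is indifferent when −4p + 5(1−p) = 12p − 5(1−p), giving p = 5/13.
Let Bob play A with probability q. Alice is indifferent when −4q + 12(1−q) = 5q − 5(1−q), giving q = 17/26.
The value is -4·(17/26) + (12)·(9/26) = 20/13.

20/13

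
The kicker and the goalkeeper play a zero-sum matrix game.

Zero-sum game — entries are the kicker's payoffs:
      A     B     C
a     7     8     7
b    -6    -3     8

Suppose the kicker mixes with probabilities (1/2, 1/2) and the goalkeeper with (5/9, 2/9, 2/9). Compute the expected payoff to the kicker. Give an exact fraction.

5/2

Against (5/9, 2/9, 2/9), each row's expected payoff is a: 65/9; b: -20/9.
Taking the (1/2, 1/2)-weighted average: (1/2)·(65/9) + (1/2)·(-20/9) = 5/2.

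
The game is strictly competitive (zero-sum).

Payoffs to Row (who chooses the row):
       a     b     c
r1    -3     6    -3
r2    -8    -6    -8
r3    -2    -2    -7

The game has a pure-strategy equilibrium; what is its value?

Row minima: -3, -8, -7 → Row's maximin is -3.
Column maxima: -2, 6, -3 → Column's minimax is -3.
They coincide at (r1, c), so the value is -3.

-3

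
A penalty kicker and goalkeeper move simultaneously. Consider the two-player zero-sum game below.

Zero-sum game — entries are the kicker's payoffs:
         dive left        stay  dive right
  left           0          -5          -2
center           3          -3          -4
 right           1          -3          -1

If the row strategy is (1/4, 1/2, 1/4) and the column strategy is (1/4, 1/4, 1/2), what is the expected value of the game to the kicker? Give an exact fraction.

-29/16

Against (1/4, 1/4, 1/2), each row's expected payoff is left: -9/4; center: -2; right: -1.
Taking the (1/4, 1/2, 1/4)-weighted average: (1/4)·(-9/4) + (1/2)·(-2) + (1/4)·(-1) = -29/16.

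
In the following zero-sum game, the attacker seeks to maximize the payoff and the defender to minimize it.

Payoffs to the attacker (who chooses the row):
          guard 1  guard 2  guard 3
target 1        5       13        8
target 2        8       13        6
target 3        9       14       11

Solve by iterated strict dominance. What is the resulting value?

Row target 2 is strictly dominated by row target 3 (9>8, 14>13, 11>6); eliminate target 2.
Row target 1 is strictly dominated by row target 3 (9>5, 14>13, 11>8); eliminate target 1.
Column guard 3 is strictly dominated by guard 1 for the defender (9<11); eliminate guard 3.
Column guard 2 is strictly dominated by guard 1 for the defender (9<14); eliminate guard 2.
Only (target 3, guard 1) remains, with payoff 9.

9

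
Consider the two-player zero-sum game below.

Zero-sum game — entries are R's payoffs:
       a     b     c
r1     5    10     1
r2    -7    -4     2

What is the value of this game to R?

17/13

Column b is strictly dominated by a for C (it gives R more in every row).
The remaining 2×2 game on (r1, r2) × (a, c) has no saddle point. Let R play r1 with probability p; indifference gives 5p − 7(1−p) = p + 2(1−p), so p = 9/13.
Similarly C's optimal q on a is 1/13, and the value is 5·(1/13) + (1)·(12/13) = 17/13.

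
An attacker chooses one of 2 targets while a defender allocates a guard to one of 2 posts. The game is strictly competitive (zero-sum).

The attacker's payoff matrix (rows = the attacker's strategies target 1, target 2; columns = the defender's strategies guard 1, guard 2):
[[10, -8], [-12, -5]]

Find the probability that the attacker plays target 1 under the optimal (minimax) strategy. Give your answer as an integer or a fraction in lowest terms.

7/25

Row minima are -8 and -12, so the attacker's maximin is -8; column maxima are 10 and -5, so the defender's minimax is -5. These differ, so the equilibrium is in mixed strategies.
Let the attacker play target 1 with probability p. The defender is indifferent when 10p − 12(1−p) = −8p − 5(1−p), giving p = 7/25.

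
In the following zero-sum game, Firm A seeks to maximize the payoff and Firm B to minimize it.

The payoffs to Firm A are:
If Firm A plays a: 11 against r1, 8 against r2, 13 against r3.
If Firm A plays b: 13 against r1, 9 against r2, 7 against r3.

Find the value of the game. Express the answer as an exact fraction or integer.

Column r1 is strictly dominated by r2 for Firm B (it gives Firm A more in every row).
The remaining 2×2 game on (a, b) × (r2, r3) has no saddle point. Let Firm A play a with probability p; indifference gives 8p + 9(1−p) = 13p + 7(1−p), so p = 2/7.
Similarly Firm B's optimal q on r2 is 6/7, and the value is 8·(6/7) + (13)·(1/7) = 61/7.

61/7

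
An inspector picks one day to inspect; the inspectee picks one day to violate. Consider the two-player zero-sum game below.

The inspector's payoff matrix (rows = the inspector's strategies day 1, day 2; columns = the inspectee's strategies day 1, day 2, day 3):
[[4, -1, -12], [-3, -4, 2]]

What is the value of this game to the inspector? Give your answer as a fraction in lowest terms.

Column day 1 is strictly dominated by day 2 for the inspectee (it gives the inspector more in every row).
The remaining 2×2 game on (day 1, day 2) × (day 2, day 3) has no saddle point. Let the inspector play day 1 with probability p; indifference gives −p − 4(1−p) = −12p + 2(1−p), so p = 6/17.
Similarly the inspectee's optimal q on day 2 is 14/17, and the value is -1·(14/17) + (-12)·(3/17) = -50/17.

-50/17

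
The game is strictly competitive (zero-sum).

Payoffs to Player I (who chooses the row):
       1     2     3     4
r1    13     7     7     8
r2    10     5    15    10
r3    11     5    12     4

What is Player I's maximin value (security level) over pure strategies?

7

The worst-case payoff for each row is r1: 7, r2: 5, r3: 4.
The best of these is 7.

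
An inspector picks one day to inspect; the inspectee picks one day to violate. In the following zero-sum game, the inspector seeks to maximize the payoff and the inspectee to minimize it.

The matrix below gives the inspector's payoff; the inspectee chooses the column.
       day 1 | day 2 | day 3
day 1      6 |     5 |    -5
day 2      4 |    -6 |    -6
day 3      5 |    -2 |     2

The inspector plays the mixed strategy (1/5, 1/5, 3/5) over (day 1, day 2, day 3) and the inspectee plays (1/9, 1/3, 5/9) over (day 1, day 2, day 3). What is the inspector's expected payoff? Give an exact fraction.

Against (1/9, 1/3, 5/9), each row's expected payoff is day 1: -4/9; day 2: -44/9; day 3: 1.
Taking the (1/5, 1/5, 3/5)-weighted average: (1/5)·(-4/9) + (1/5)·(-44/9) + (3/5)·(1) = -7/15.

-7/15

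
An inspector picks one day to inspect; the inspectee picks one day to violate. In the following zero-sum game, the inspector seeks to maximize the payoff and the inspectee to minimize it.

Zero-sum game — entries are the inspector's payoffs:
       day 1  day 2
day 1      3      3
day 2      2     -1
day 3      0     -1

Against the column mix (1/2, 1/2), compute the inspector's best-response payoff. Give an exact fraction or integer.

3

day 1: (3)·(1/2) + (3)·(1/2) = 3.
day 2: (2)·(1/2) + (-1)·(1/2) = 1/2.
day 3: (0)·(1/2) + (-1)·(1/2) = -1/2.
The best pure response is day 1 with expected payoff 3.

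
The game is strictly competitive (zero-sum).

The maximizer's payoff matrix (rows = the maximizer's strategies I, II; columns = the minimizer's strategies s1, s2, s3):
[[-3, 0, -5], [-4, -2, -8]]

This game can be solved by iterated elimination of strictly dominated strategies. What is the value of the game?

-5

Row II is strictly dominated by row I (-3>-4, 0>-2, -5>-8); eliminate II.
Column s2 is strictly dominated by s1 for the minimizer (-3<0); eliminate s2.
Column s1 is strictly dominated by s3 for the minimizer (-5<-3); eliminate s1.
Only (I, s3) remains, with payoff -5.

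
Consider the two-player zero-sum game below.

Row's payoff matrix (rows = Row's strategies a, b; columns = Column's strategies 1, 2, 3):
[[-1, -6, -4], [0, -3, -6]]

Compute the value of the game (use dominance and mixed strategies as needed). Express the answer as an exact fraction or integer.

-24/5

Column 1 is strictly dominated by 3 for Column (it gives Row more in every row).
The remaining 2×2 game on (a, b) × (2, 3) has no saddle point. Let Row play a with probability p; indifference gives −6p − 3(1−p) = −4p − 6(1−p), so p = 3/5.
Similarly Column's optimal q on 2 is 2/5, and the value is -6·(2/5) + (-4)·(3/5) = -24/5.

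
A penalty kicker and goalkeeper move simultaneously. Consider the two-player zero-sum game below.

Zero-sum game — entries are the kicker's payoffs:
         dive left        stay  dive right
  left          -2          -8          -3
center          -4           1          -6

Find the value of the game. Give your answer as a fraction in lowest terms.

Column dive left is strictly dominated by dive right for the goalkeeper (it gives the kicker more in every row).
The remaining 2×2 game on (left, center) × (stay, dive right) has no saddle point. Let the kicker play left with probability p; indifference gives −8p + (1−p) = −3p − 6(1−p), so p = 7/12.
Similarly the goalkeeper's optimal q on stay is 1/4, and the value is -8·(1/4) + (-3)·(3/4) = -17/4.

-17/4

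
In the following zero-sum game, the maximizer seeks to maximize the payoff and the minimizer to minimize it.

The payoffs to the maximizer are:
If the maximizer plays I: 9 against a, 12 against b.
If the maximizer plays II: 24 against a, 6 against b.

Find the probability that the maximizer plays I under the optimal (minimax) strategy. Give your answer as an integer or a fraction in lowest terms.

6/7

Row minima are 9 and 6, so the maximizer's maximin is 9; column maxima are 24 and 12, so the minimizer's minimax is 12. These differ, so the equilibrium is in mixed strategies.
Let the maximizer play I with probability p. The minimizer is indifferent when 9p + 24(1−p) = 12p + 6(1−p), giving p = 6/7.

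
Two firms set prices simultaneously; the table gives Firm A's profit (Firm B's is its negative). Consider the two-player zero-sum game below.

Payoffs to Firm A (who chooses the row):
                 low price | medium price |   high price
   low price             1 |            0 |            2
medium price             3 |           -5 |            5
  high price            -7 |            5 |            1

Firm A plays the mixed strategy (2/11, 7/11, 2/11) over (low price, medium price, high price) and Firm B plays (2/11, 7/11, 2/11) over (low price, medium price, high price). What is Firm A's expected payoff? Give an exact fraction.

Against (2/11, 7/11, 2/11), each row's expected payoff is low price: 6/11; medium price: -19/11; high price: 23/11.
Taking the (2/11, 7/11, 2/11)-weighted average: (2/11)·(6/11) + (7/11)·(-19/11) + (2/11)·(23/11) = -75/121.

-75/121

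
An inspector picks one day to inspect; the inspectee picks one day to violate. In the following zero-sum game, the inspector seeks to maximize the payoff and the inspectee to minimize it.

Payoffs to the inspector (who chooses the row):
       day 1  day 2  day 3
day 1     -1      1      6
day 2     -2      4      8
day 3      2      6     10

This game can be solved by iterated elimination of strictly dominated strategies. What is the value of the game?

2

Row day 1 is strictly dominated by row day 3 (2>-1, 6>1, 10>6); eliminate day 1.
Row day 2 is strictly dominated by row day 3 (2>-2, 6>4, 10>8); eliminate day 2.
Column day 3 is strictly dominated by day 1 for the inspectee (2<10); eliminate day 3.
Column day 2 is strictly dominated by day 1 for the inspectee (2<6); eliminate day 2.
Only (day 3, day 1) remains, with payoff 2.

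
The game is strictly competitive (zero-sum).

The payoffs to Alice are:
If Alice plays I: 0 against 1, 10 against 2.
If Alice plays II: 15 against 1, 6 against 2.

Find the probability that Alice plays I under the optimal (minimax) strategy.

Row minima are 0 and 6, so Alice's maximin is 6; column maxima are 15 and 10, so Bob's minimax is 10. These differ, so the equilibrium is in mixed strategies.
Let Alice play I with probability p. Bob is indifferent when 15(1−p) = 10p + 6(1−p), giving p = 9/19.

9/19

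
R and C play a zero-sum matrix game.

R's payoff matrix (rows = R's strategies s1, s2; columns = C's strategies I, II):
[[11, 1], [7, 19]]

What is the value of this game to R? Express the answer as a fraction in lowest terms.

101/11

Row minima are 1 and 7, so R's maximin is 7; column maxima are 11 and 19, so C's minimax is 11. These differ, so the equilibrium is in mixed strategies.
Let R play s1 with probability p. C is indifferent when 11p + 7(1−p) = p + 19(1−p), giving p = 6/11.
Let C play I with probability q. R is indifferent when 11q + (1−q) = 7q + 19(1−q), giving q = 9/11.
The value is 11·(9/11) + (1)·(2/11) = 101/11.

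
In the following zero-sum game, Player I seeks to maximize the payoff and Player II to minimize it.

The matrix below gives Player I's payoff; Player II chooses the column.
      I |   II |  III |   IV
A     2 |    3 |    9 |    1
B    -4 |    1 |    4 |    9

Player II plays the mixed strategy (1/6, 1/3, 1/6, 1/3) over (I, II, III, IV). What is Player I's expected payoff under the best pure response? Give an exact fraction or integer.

10/3

A: (2)·(1/6) + (3)·(1/3) + (9)·(1/6) + (1)·(1/3) = 19/6.
B: (-4)·(1/6) + (1)·(1/3) + (4)·(1/6) + (9)·(1/3) = 10/3.
The best pure response is B with expected payoff 10/3.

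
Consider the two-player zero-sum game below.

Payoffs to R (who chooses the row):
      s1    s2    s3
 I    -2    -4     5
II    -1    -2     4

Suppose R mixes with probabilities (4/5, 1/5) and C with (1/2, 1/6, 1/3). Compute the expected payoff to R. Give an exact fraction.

Against (1/2, 1/6, 1/3), each row's expected payoff is I: 0; II: 1/2.
Taking the (4/5, 1/5)-weighted average: (4/5)·(0) + (1/5)·(1/2) = 1/10.

1/10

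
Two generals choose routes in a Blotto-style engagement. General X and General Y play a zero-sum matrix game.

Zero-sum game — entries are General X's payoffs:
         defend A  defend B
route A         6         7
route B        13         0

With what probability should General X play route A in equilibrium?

13/14

Row minima are 6 and 0, so General X's maximin is 6; column maxima are 13 and 7, so General Y's minimax is 7. These differ, so the equilibrium is in mixed strategies.
Let General X play route A with probability p. General Y is indifferent when 6p + 13(1−p) = 7p, giving p = 13/14.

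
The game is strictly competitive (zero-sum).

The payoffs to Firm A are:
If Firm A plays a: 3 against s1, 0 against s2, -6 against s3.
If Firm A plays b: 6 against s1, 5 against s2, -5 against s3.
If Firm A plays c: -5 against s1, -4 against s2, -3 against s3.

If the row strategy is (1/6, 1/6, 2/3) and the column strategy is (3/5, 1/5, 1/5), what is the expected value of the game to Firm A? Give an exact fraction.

Against (3/5, 1/5, 1/5), each row's expected payoff is a: 3/5; b: 18/5; c: -22/5.
Taking the (1/6, 1/6, 2/3)-weighted average: (1/6)·(3/5) + (1/6)·(18/5) + (2/3)·(-22/5) = -67/30.

-67/30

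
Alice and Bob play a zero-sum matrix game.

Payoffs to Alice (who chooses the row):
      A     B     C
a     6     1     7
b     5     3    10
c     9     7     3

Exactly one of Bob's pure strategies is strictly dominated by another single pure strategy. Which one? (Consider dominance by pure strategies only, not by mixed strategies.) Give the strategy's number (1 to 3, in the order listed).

1

Bob prefers columns that give Alice less. Compare A with B: 1 < 6, 3 < 5, 7 < 9.
So B strictly dominates A for Bob; A is strictly dominated.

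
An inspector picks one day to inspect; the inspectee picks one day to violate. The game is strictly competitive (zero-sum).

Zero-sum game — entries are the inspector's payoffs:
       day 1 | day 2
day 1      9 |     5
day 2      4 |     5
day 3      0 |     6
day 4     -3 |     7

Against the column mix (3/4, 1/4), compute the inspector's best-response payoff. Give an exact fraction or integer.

day 1: (9)·(3/4) + (5)·(1/4) = 8.
day 2: (4)·(3/4) + (5)·(1/4) = 17/4.
day 3: (0)·(3/4) + (6)·(1/4) = 3/2.
day 4: (-3)·(3/4) + (7)·(1/4) = -1/2.
The best pure response is day 1 with expected payoff 8.

8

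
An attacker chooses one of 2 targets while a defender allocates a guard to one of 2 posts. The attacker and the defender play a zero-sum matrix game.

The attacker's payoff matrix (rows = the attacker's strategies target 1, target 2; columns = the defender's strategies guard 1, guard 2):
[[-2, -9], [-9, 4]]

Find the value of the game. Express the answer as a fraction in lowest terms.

Row minima are -9 and -9, so the attacker's maximin is -9; column maxima are -2 and 4, so the defender's minimax is -2. These differ, so the equilibrium is in mixed strategies.
Let the attacker play target 1 with probability p. The defender is indifferent when −2p − 9(1−p) = −9p + 4(1−p), giving p = 13/20.
Let the defender play guard 1 with probability q. The attacker is indifferent when −2q − 9(1−q) = −9q + 4(1−q), giving q = 13/20.
The value is -2·(13/20) + (-9)·(7/20) = -89/20.

-89/20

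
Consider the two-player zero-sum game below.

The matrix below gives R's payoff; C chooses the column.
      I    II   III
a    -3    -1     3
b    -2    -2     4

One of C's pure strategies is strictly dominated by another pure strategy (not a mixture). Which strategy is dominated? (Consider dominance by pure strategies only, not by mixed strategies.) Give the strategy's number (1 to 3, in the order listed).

C prefers columns that give R less. Compare III with I: -3 < 3, -2 < 4.
So I strictly dominates III for C; III is strictly dominated.

3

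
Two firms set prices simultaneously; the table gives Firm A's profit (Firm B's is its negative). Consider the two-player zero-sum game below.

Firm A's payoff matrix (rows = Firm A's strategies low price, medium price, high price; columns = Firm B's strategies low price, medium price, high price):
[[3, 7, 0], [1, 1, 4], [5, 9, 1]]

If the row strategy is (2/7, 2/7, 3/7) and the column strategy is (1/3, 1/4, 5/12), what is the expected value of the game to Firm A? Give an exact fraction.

23/7

Against (1/3, 1/4, 5/12), each row's expected payoff is low price: 11/4; medium price: 9/4; high price: 13/3.
Taking the (2/7, 2/7, 3/7)-weighted average: (2/7)·(11/4) + (2/7)·(9/4) + (3/7)·(13/3) = 23/7.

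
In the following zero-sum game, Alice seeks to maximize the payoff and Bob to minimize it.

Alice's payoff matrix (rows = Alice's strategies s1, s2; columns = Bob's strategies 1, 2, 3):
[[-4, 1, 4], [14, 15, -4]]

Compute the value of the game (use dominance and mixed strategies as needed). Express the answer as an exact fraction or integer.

20/13

Column 2 is strictly dominated by 1 for Bob (it gives Alice more in every row).
The remaining 2×2 game on (s1, s2) × (1, 3) has no saddle point. Let Alice play s1 with probability p; indifference gives −4p + 14(1−p) = 4p − 4(1−p), so p = 9/13.
Similarly Bob's optimal q on 1 is 4/13, and the value is -4·(4/13) + (4)·(9/13) = 20/13.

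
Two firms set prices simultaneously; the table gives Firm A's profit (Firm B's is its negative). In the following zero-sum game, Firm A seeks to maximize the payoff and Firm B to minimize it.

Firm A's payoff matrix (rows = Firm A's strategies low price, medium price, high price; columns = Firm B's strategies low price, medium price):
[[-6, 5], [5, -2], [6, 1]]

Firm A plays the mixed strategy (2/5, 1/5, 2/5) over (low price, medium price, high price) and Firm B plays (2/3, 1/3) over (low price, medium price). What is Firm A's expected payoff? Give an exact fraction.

4/3

Against (2/3, 1/3), each row's expected payoff is low price: -7/3; medium price: 8/3; high price: 13/3.
Taking the (2/5, 1/5, 2/5)-weighted average: (2/5)·(-7/3) + (1/5)·(8/3) + (2/5)·(13/3) = 4/3.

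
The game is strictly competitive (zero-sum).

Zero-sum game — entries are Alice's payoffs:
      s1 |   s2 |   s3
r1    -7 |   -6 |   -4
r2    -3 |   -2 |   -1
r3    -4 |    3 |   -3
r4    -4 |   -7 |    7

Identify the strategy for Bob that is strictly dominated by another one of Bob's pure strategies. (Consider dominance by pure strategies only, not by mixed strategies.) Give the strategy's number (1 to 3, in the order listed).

Bob prefers columns that give Alice less. Compare s3 with s1: -7 < -4, -3 < -1, -4 < -3, -4 < 7.
So s1 strictly dominates s3 for Bob; s3 is strictly dominated.

3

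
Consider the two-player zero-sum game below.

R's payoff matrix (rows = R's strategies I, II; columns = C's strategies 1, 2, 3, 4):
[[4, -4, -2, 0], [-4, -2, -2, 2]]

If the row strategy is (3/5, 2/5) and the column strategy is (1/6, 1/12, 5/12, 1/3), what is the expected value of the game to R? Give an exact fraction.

-7/10

Against (1/6, 1/12, 5/12, 1/3), each row's expected payoff is I: -1/2; II: -1.
Taking the (3/5, 2/5)-weighted average: (3/5)·(-1/2) + (2/5)·(-1) = -7/10.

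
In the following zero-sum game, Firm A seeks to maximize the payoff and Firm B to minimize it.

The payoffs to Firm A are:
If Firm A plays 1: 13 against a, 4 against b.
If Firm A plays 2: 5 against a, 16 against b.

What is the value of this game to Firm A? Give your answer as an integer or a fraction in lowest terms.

Row minima are 4 and 5, so Firm A's maximin is 5; column maxima are 13 and 16, so Firm B's minimax is 13. These differ, so the equilibrium is in mixed strategies.
Let Firm A play 1 with probability p. Firm B is indifferent when 13p + 5(1−p) = 4p + 16(1−p), giving p = 11/20.
Let Firm B play a with probability q. Firm A is indifferent when 13q + 4(1−q) = 5q + 16(1−q), giving q = 3/5.
The value is 13·(3/5) + (4)·(2/5) = 47/5.

47/5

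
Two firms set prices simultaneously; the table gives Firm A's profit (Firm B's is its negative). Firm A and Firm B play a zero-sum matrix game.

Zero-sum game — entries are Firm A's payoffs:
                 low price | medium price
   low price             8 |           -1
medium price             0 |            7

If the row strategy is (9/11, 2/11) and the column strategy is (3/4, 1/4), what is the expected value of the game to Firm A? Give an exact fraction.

Against (3/4, 1/4), each row's expected payoff is low price: 23/4; medium price: 7/4.
Taking the (9/11, 2/11)-weighted average: (9/11)·(23/4) + (2/11)·(7/4) = 221/44.

221/44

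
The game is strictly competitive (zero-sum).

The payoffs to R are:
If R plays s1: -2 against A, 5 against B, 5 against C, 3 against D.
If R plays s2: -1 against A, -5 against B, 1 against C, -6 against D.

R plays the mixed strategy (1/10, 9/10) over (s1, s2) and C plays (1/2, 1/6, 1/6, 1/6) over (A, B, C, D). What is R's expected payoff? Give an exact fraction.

Against (1/2, 1/6, 1/6, 1/6), each row's expected payoff is s1: 7/6; s2: -13/6.
Taking the (1/10, 9/10)-weighted average: (1/10)·(7/6) + (9/10)·(-13/6) = -11/6.

-11/6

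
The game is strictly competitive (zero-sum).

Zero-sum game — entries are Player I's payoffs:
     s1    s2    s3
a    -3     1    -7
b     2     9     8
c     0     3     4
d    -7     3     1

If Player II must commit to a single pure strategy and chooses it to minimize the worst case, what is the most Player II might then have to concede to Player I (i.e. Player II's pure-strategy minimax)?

The worst case (largest entry) in each column is s1: 2, s2: 9, s3: 8.
The best (smallest) of these is 2.

2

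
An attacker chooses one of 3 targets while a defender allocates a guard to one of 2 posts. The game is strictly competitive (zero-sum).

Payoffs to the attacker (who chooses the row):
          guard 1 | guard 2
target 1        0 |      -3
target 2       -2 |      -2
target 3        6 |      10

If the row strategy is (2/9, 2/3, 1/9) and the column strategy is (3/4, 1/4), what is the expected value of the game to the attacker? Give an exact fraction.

Against (3/4, 1/4), each row's expected payoff is target 1: -3/4; target 2: -2; target 3: 7.
Taking the (2/9, 2/3, 1/9)-weighted average: (2/9)·(-3/4) + (2/3)·(-2) + (1/9)·(7) = -13/18.

-13/18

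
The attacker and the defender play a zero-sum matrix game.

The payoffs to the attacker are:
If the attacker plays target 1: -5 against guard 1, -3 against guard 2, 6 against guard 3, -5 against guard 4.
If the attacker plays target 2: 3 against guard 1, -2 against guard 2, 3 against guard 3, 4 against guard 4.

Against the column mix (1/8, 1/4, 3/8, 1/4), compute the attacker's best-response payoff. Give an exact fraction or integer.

target 1: (-5)·(1/8) + (-3)·(1/4) + (6)·(3/8) + (-5)·(1/4) = -3/8.
target 2: (3)·(1/8) + (-2)·(1/4) + (3)·(3/8) + (4)·(1/4) = 2.
The best pure response is target 2 with expected payoff 2.

2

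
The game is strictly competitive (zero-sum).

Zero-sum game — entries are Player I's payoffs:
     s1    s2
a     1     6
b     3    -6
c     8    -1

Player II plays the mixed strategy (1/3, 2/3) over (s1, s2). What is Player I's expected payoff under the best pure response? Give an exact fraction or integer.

13/3

a: (1)·(1/3) + (6)·(2/3) = 13/3.
b: (3)·(1/3) + (-6)·(2/3) = -3.
c: (8)·(1/3) + (-1)·(2/3) = 2.
The best pure response is a with expected payoff 13/3.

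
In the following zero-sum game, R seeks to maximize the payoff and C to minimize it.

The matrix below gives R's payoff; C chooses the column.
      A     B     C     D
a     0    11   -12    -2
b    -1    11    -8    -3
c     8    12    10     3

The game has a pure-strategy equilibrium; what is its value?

3

Row minima: -12, -8, 3 → R's maximin is 3.
Column maxima: 8, 12, 10, 3 → C's minimax is 3.
They coincide at (c, D), so the value is 3.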